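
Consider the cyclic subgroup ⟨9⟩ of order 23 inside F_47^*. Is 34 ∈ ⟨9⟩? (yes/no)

⟨9⟩ has order 23; its elements mod 47 are {1, 2, 3, 4, 6, 7, 8, 9, 12, 14, 16, 17, 18, 21, 24, 25, 27, 28, 32, 34, 36, 37, 42}.
34 is in this set.

yes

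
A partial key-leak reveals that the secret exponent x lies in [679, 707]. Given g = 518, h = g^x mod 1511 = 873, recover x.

699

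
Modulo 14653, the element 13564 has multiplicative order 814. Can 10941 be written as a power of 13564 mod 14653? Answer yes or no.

yes

10941 ∈ ⟨13564⟩ iff 10941^814 ≡ 1 (mod 14653), since |⟨13564⟩| = 814.
10941^814 mod 14653 = 1.
Since 1 = 1, 10941 lies in the subgroup.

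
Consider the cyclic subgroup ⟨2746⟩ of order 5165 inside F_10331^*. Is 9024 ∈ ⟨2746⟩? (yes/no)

yes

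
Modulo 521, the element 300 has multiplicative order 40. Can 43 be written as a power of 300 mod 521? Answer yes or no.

yes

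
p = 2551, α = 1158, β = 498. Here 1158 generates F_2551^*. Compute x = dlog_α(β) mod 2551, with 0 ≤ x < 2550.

Baby-step giant-step with m = ceil(sqrt(2550)) = 51.
Baby table (1158^j mod 2551 for j=0..50):
  0:1  1:1158  2:1689  3:1796  4:703  5:305  6:1152  7:2394
  8:1866  9:131  10:1189  11:1873  12:584  13:257  14:1690  15:403
  16:2392  17:2101  18:1855  19:148  20:467  21:2525  22:504  23:2004
  24:1773  25:2130  26:2274  27:660  28:1531  29:2504  30:1696  31:2249
  32:2322  33:122  34:971  35:1978  36:2277  37:1583  38:1496  39:239
  40:1254  41:613  42:676  43:2202  44:1467  45:2371  46:742  47:2100
  48:697  49:1010  50:1222
Giant step factor: 1158^(-51) ≡ 2544 (mod 2551).
Scan 498·2544^i mod 2551 for i = 0, 1, …:
  i=0: 498   i=1: 1616   i=2: 1443   i=3: 103
  i=4: 1830   i=5: 2496   i=6: 385   i=7: 2407
  i=8: 1008   i=9: 597     …   i=13: 2286
  i=14: 1855
Match at i=14, j=18: x = 14·51 + 18 = 732.

732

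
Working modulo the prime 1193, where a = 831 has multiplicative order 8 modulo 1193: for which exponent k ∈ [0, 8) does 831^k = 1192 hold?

4

Successive powers of 831 modulo 1193:
  831^0=1  831^1=831  831^2=1007  831^3=524  831^4=1192
So 831^4 ≡ 1192 (mod 1193), giving k = 4.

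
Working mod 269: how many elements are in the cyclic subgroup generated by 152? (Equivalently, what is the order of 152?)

134

The order of 152 must divide p − 1 = 268 = 2^2 · 67.
Divisors: 1, 2, 4, 67, 134, 268.
Check each in increasing order: 152^1 ≡ 152;  152^2 ≡ 239;  152^4 ≡ 93;  152^67 ≡ 268;  152^134 ≡ 1.
Smallest exponent giving 1 is 134.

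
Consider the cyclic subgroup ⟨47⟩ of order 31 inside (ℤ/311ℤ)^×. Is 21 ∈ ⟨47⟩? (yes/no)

21 ∈ ⟨47⟩ iff 21^31 ≡ 1 (mod 311), since |⟨47⟩| = 31.
21^31 mod 311 = 52.
Since 52 ≠ 1, 21 does not lie in the subgroup.

no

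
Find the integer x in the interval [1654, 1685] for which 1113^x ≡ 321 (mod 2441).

Compute 1113^1654 mod 2441 = 955, then multiply by 1113 repeatedly:
  1113^1654=955  1113^1655=1080  1113^1656=1068  1113^1657=2358  1113^1658=379
  1113^1659=1975  1113^1660=1275  1113^1661=854  1113^1662=953  1113^1663=1295
  1113^1664=1145  1113^1665=183  1113^1666=1076  1113^1667=1498  1113^1668=71
  1113^1669=911  1113^1670=928  1113^1671=321
Found 321 at exponent 1671.

1671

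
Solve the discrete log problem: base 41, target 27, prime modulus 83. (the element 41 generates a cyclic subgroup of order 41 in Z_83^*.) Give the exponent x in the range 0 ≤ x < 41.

Baby-step giant-step with m = ceil(sqrt(41)) = 7.
Baby table (41^j mod 83 for j=0..6):
  0:1  1:41  2:21  3:31  4:26  5:70  6:48
Giant step factor: 41^(-7) ≡ 38 (mod 83).
Scan 27·38^i mod 83 for i = 0, 1, …:
  i=0: 27   i=1: 30   i=2: 61   i=3: 77
  i=4: 21
Match at i=4, j=2: x = 4·7 + 2 = 30.

30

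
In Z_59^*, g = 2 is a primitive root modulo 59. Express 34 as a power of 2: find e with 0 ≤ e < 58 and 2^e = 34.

41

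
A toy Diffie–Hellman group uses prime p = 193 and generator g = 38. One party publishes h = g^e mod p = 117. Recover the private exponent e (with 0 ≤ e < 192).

Baby-step giant-step with m = ceil(sqrt(192)) = 14.
Baby table (38^j mod 193 for j=0..13):
  0:1  1:38  2:93  3:60  4:157  5:176  6:126  7:156
  8:138  9:33  10:96  11:174  12:50  13:163
Giant step factor: 38^(-14) ≡ 118 (mod 193).
Scan 117·118^i mod 193 for i = 0, 1, …:
  i=0: 117   i=1: 103   i=2: 188   i=3: 182
  i=4: 53   i=5: 78   i=6: 133   i=7: 61
  i=8: 57   i=9: 164   i=10: 52   i=11: 153
  i=12: 105   i=13: 38
Match at i=13, j=1: e = 13·14 + 1 = 183.

183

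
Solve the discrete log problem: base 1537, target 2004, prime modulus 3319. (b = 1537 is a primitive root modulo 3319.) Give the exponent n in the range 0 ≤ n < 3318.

895

Baby-step giant-step with m = ceil(sqrt(3318)) = 58.
Baby table (1537^j mod 3319 for j=0..57):
  0:1  1:1537  2:2560  3:1705  4:1894  5:315  6:2900  7:3202
  8:2716  9:2509  10:2974  11:775  12:2973  13:2557  14:413  15:852
  16:1838  17:537  18:2257  19:654  20:2860  21:1464  22:3205  23:689
  24:232  25:1451  26:3138  27:599  28:1300  29:62  30:2362  31:2727
  32:2821  33:1263  34:2935  35:574  36:2703  37:2442  38:2884  39:1843
  40:1584  41:1781  42:2541  43:2373  44:3039  45:1110  46:104  47:536
  48:720  49:1413  50:1155  51:2889  52:2890  53:1108  54:349  55:2054
  56:629  57:944
Giant step factor: 1537^(-58) ≡ 923 (mod 3319).
Scan 2004·923^i mod 3319 for i = 0, 1, …:
  i=0: 2004   i=1: 1009   i=2: 1987   i=3: 1913
  i=4: 3310   i=5: 1650   i=6: 2848   i=7: 56
  i=8: 1903   i=9: 718     …   i=14: 1724
  i=15: 1451
Match at i=15, j=25: n = 15·58 + 25 = 895.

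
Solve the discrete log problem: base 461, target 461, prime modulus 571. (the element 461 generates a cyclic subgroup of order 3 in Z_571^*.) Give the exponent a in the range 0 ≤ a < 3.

1

Successive powers of 461 modulo 571:
  461^0=1  461^1=461
So 461^1 ≡ 461 (mod 571), giving a = 1.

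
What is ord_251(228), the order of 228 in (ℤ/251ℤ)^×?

The order of 228 must divide p − 1 = 250 = 2 · 5^3.
Divisors: 1, 2, 5, 10, 25, 50, 125, 250.
Check each in increasing order: 228^1 ≡ 228;  228^2 ≡ 27;  228^5 ≡ 50;  228^10 ≡ 241;  228^25 ≡ 231;  228^50 ≡ 149;  228^125 ≡ 250;  228^250 ≡ 1.
Smallest exponent giving 1 is 250.

250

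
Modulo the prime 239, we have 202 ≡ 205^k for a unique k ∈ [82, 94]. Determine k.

Compute 205^82 mod 239 = 133, then multiply by 205 repeatedly:
  205^82=133  205^83=19  205^84=71  205^85=215  205^86=99
  205^87=219  205^88=202
Found 202 at exponent 88.

88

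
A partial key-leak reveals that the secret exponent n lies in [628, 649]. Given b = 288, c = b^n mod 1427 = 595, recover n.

637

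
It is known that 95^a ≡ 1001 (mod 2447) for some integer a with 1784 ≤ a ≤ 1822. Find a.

1810

Compute 95^1784 mod 2447 = 1768, then multiply by 95 repeatedly:
  95^1784=1768  95^1785=1564  95^1786=1760  95^1787=804  95^1788=523
  95^1789=745  95^1790=2259  95^1791=1716  95^1792=1518  95^1793=2284
  95^1794=1644  95^1795=2019  95^1796=939  95^1797=1113  95^1798=514
  95^1799=2337  95^1800=1785  95^1801=732  95^1802=1024  95^1803=1847
  95^1804=1728  95^1805=211  95^1806=469  95^1807=509  95^1808=1862
  95^1809=706  95^1810=1001
Found 1001 at exponent 1810.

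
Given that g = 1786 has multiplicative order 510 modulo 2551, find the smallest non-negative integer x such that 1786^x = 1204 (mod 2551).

371

Baby-step giant-step with m = ceil(sqrt(510)) = 23.
Baby table (1786^j mod 2551 for j=0..22):
  0:1  1:1786  2:1046  3:824  4:2288  5:2217  6:410  7:123
  8:292  9:1108  10:1863  11:814  12:2285  13:1961  14:2374  15:202
  16:1081  17:2110  18:633  19:445  20:1409  21:1188  22:1887
Giant step factor: 1786^(-23) ≡ 1903 (mod 2551).
Scan 1204·1903^i mod 2551 for i = 0, 1, …:
  i=0: 1204   i=1: 414   i=2: 2134   i=3: 2361
  i=4: 672   i=5: 765   i=6: 1725   i=7: 2089
  i=8: 909   i=9: 249     …   i=15: 1164
  i=16: 824
Match at i=16, j=3: x = 16·23 + 3 = 371.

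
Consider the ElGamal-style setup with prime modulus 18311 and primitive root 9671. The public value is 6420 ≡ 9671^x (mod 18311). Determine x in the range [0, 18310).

Baby-step giant-step with m = ceil(sqrt(18310)) = 136.
Baby table (9671^j mod 18311 for j=0..135):
  0:1  1:9671  2:13964  3:2219  4:17768  5:3904  6:16613  7:3609
  8:1873  9:4204  10:6464  11:17901  12:8377  13:6103  14:5760  15:2898
  16:10728  17:362  18:3501  19:1132  20:15905  21:4855  22:3301  23:7898
  24:6377  25:519  26:2035  27:14471  28:16379  29:11159  30:11966  31:15977
  32:5349  33:1604  34:2867  35:3903  36:6942  37:7956  38:17965  39:4747
  40:2560  41:1288  42:4768  43:4230  44:1556  45:14745  46:11138  47:10296
  48:15709  49:13683  50:13007  51:12438  52:2939  53:4397  54:5245  55:2925
  56:15491  57:11170  58:8481  59:4782  60:11447  61:13942  62:9189  63:3536
  64:10019  65:10248  66:9276  67:2607  68:16361  69:1880  70:16968  71:12657
  72:15123  73:4576  74:15120  75:12185  76:9850  77:5528  78:11479  79:12127
  80:16573  81:1300  82:10954  83:6999  84:9873  85:8229  86:3053  87:8231
  88:4084  89:17848  90:8522  91:16762  92:16330  93:13366  94:5237  95:17112
  96:13645  97:11729  98:12825  99:10172  100:6720  101:3381  102:12516  103:6526
  104:13240  105:13528  106:15504  107:8716  108:6903  109:15318  110:4388  111:9761
  112:5426  113:13831  114:16057  115:9967  116:1753  117:15588  118:15396  119:7975
  120:293  121:13709  122:8099  123:9282  124:5700  125:8590  126:15194  127:13710
  128:17770  129:4935  130:7919  131:8047  132:787  133:12012  134:3068  135:6808
Giant step factor: 9671^(-136) ≡ 1737 (mod 18311).
Scan 6420·1737^i mod 18311 for i = 0, 1, …:
  i=0: 6420   i=1: 141   i=2: 6874   i=3: 1366
  i=4: 10623   i=5: 12974   i=6: 13308   i=7: 7514
  i=8: 14386   i=9: 12278     …   i=84: 8882
  i=85: 10172
Match at i=85, j=99: x = 85·136 + 99 = 11659.

11659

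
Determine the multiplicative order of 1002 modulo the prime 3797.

3796

The order of 1002 must divide p − 1 = 3796 = 2^2 · 13 · 73.
Divisors: 1, 2, 4, 13, 26, 52, 73, 146, 292, 949, 1898, 3796.
Check each in increasing order: 1002^1 ≡ 1002;  1002^2 ≡ 1596;  1002^4 ≡ 3226;  1002^13 ≡ 18;  1002^26 ≡ 324;  1002^52 ≡ 2457;  1002^73 ≡ 2066;  1002^146 ≡ 528;  1002^292 ≡ 1603;  1002^949 ≡ 742;  1002^1898 ≡ 3796;  1002^3796 ≡ 1.
Smallest exponent giving 1 is 3796.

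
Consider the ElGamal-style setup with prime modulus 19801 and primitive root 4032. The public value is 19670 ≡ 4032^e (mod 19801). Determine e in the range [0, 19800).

Baby-step giant-step with m = ceil(sqrt(19800)) = 141.
Baby table (4032^j mod 19801 for j=0..140):
  0:1  1:4032  2:403  3:1214  4:4001  5:14018  6:8522  7:5969
  8:8793  9:9586  10:19001  11:1963  12:14217  13:18850  14:6962  15:12767
  16:13745  17:16642  18:14756  19:13988  20:6368  21:13680  22:11975  23:8362
  24:14282  25:3716  26:13356  27:12473  28:16397  29:16966  30:14258  31:5953
  32:3684  33:3138  34:19378  35:17151  36:7740  37:1304  38:10463  39:10686
  40:18777  41:9641  42:3149  43:4327  44:1783  45:1293  46:5713  47:6253
  48:5423  49:5232  50:7359  51:9590  52:15328  53:3575  54:19073  55:15053
  56:3631  57:7253  58:17820  59:12212  60:13498  61:10788  62:14220  63:11145
  64:8171  65:16409  66:5947  67:19094  68:720  69:12094  70:12946  71:2836
  72:9575  73:14251  74:17331  75:863  76:14441  77:11172  78:18030  79:7489
  80:18924  81:8315  82:2987  83:4576  84:15701  85:2635  86:10984  87:12452
  88:10929  89:8503  90:8565  91:1136  92:6321  93:2385  94:12835  95:10707
  96:4444  97:18104  98:8842  99:9144  100:18947  101:2046  102:12256  103:12697
  104:8719  105:8233  106:8980  107:11132  108:15158  109:11170  110:9966  111:6683
  112:16496  113:313  114:14553  115:7333  116:3763  117:4850  118:11613  119:14052
  120:7003  121:19671  122:10467  123:7013  124:588  125:14497  126:19153  127:996
  128:16070  129:5368  130:1283  131:4995  132:2223  133:13084  134:4824  135:5786
  136:3574  137:15041  138:14650  139:2417  140:3252
Giant step factor: 4032^(-141) ≡ 6859 (mod 19801).
Scan 19670·6859^i mod 19801 for i = 0, 1, …:
  i=0: 19670   i=1: 12317   i=2: 11237   i=3: 9091
  i=4: 1820   i=5: 8750   i=6: 19220   i=7: 14723
  i=8: 19758   i=9: 2078     …   i=63: 3802
  i=64: 1
Match at i=64, j=0: e = 64·141 + 0 = 9024.

9024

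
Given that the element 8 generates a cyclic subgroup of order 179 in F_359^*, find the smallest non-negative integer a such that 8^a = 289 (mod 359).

93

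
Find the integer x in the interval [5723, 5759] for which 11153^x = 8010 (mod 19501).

5751

Compute 11153^5723 mod 19501 = 3335, then multiply by 11153 repeatedly:
  11153^5723=3335  11153^5724=6848  11153^5725=9828  11153^5726=16064  11153^5727=6105
  11153^5728=11074  11153^5729=8489  11153^5730=462  11153^5731=4422  11153^5732=537
  11153^5733=2354  11153^5734=5816  11153^5735=5522  11153^5736=2708  11153^5737=14776
  11153^5738=13278  11153^5739=18441  11153^5740=14927  11153^5741=794  11153^5742=2028
  11153^5743=16625  11153^5744=3117  11153^5745=13119  11153^5746=204  11153^5747=13096
  11153^5748=16699  11153^5749=9397  11153^5750=6367  11153^5751=8010
Found 8010 at exponent 5751.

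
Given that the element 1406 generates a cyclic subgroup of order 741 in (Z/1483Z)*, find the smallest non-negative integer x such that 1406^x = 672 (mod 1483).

432

Baby-step giant-step with m = ceil(sqrt(741)) = 28.
Baby table (1406^j mod 1483 for j=0..27):
  0:1  1:1406  2:1480  3:231  4:9  5:790  6:1456  7:596
  8:81  9:1178  10:1240  11:915  12:729  13:221  14:779  15:820
  16:629  17:506  18:1079  19:1448  20:1212  21:105  22:813  23:1168
  24:527  25:945  26:1385  27:131
Giant step factor: 1406^(-28) ≡ 570 (mod 1483).
Scan 672·570^i mod 1483 for i = 0, 1, …:
  i=0: 672   i=1: 426   i=2: 1091   i=3: 493
  i=4: 723   i=5: 1319   i=6: 1432   i=7: 590
  i=8: 1142   i=9: 1386     …   i=14: 774
  i=15: 729
Match at i=15, j=12: x = 15·28 + 12 = 432.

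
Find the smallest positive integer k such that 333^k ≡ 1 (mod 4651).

The order of 333 must divide p − 1 = 4650 = 2 · 3 · 5^2 · 31.
Divisors: 1, 2, 3, 5, 6, 10, 15, 25, 30, 31, 50, 62, 75, 93, 150, 155, 186, 310, 465, 775, 930, 1550, 2325, 4650.
Check each in increasing order: 333^1 ≡ 333;  333^2 ≡ 3916;  333^3 ≡ 1748;  333^5 ≡ 3547;  333^6 ≡ 4448;  333^10 ≡ 254;  333^15 ≡ 3295;  333^25 ≡ 4401;  333^30 ≡ 1591;  333^31 ≡ 4240;  333^50 ≡ 2037;  333^62 ≡ 1485;  333^75 ≡ 2360;  333^93 ≡ 3597;  333^150 ≡ 2353;  333^155 ≡ 2197;  333^186 ≡ 3978;  333^310 ≡ 3722;  333^465 ≡ 776;  333^775 ≡ 1.
Smallest exponent giving 1 is 775.

775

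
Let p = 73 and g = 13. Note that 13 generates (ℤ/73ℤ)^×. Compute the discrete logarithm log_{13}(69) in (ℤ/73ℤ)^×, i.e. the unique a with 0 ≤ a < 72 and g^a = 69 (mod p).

68

Baby-step giant-step with m = ceil(sqrt(72)) = 9.
Baby table (13^j mod 73 for j=0..8):
  0:1  1:13  2:23  3:7  4:18  5:15  6:49  7:53
  8:32
Giant step factor: 13^(-9) ≡ 63 (mod 73).
Scan 69·63^i mod 73 for i = 0, 1, …:
  i=0: 69   i=1: 40   i=2: 38   i=3: 58
  i=4: 4   i=5: 33   i=6: 35   i=7: 15
Match at i=7, j=5: a = 7·9 + 5 = 68.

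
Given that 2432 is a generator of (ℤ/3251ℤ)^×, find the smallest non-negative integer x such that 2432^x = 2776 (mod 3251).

1927

Baby-step giant-step with m = ceil(sqrt(3250)) = 58.
Baby table (2432^j mod 3251 for j=0..57):
  0:1  1:2432  2:1055  3:721  4:1183  5:3172  6:2932  7:1181
  8:1559  9:822  10:2990  11:2444  12:980  13:377  14:82  15:1113
  16:1984  17:604  18:2727  19:24  20:3101  21:2563  22:1049  23:2384
  24:1355  25:2097  26:2336  27:1655  28:222  29:238  30:138  31:763
  32:2546  33:1968  34:704  35:2102  36:1492  37:428  38:576  39:2902
  40:2994  41:2419  42:1949  43:10  44:1563  45:797  46:708  47:2077
  48:2461  49:61  50:2057  51:2586  52:1718  53:641  54:1683  55:47
  56:519  57:820
Giant step factor: 2432^(-58) ≡ 2538 (mod 3251).
Scan 2776·2538^i mod 3251 for i = 0, 1, …:
  i=0: 2776   i=1: 571   i=2: 2503   i=3: 160
  i=4: 2956   i=5: 2271   i=6: 3026   i=7: 1126
  i=8: 159   i=9: 418     …   i=32: 2220
  i=33: 377
Match at i=33, j=13: x = 33·58 + 13 = 1927.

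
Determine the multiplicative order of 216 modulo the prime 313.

52

The order of 216 must divide p − 1 = 312 = 2^3 · 3 · 13.
Divisors: 1, 2, 3, 4, 6, 8, 12, 13, 24, 26, 39, 52, 78, 104, 156, 312.
Check each in increasing order: 216^1 ≡ 216;  216^2 ≡ 19;  216^3 ≡ 35;  216^4 ≡ 48;  216^6 ≡ 286;  216^8 ≡ 113;  216^12 ≡ 103;  216^13 ≡ 25;  216^24 ≡ 280;  216^26 ≡ 312;  216^39 ≡ 288;  216^52 ≡ 1.
Smallest exponent giving 1 is 52.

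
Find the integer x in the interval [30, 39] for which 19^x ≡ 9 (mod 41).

30

Compute 19^30 mod 41 = 9, then multiply by 19 repeatedly:
  19^30=9
Found 9 at exponent 30.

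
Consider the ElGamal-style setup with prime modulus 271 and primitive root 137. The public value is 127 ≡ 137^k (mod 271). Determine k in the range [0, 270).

185

Baby-step giant-step with m = ceil(sqrt(270)) = 17.
Baby table (137^j mod 271 for j=0..16):
  0:1  1:137  2:70  3:105  4:22  5:33  6:185  7:142
  8:213  9:184  10:5  11:143  12:79  13:254  14:110  15:165
  16:112
Giant step factor: 137^(-17) ≡ 221 (mod 271).
Scan 127·221^i mod 271 for i = 0, 1, …:
  i=0: 127   i=1: 154   i=2: 159   i=3: 180
  i=4: 214   i=5: 140   i=6: 46   i=7: 139
  i=8: 96   i=9: 78   i=10: 165
Match at i=10, j=15: k = 10·17 + 15 = 185.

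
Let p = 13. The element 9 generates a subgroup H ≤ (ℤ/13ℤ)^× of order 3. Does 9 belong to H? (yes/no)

⟨9⟩ has order 3; its elements mod 13 are {1, 3, 9}.
9 is in this set.

yes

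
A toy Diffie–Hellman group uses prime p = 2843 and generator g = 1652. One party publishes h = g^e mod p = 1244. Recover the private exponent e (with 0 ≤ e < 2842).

324

Baby-step giant-step with m = ceil(sqrt(2842)) = 54.
Baby table (1652^j mod 2843 for j=0..53):
  0:1  1:1652  2:2667  3:2077  4:2546  5:1195  6:1098  7:62
  8:76  9:460  10:839  11:1487  12:172  13:2687  14:1001  15:1869
  16:90  17:844  18:1218  19:2135  20:1700  21:2359  22:2158  23:2737
  24:1154  25:1598  26:1592  27:209  28:1265  29:175  30:1957  31:473
  32:2414  33:2042  34:1586  35:1669  36:2321  37:1928  38:896  39:1832
  40:1512  41:1670  42:1130  43:1752  44:130  45:1535  46:2707  47:2768
  48:1192  49:1828  50:590  51:2374  52:1351  53:97
Giant step factor: 1652^(-54) ≡ 2725 (mod 2843).
Scan 1244·2725^i mod 2843 for i = 0, 1, …:
  i=0: 1244   i=1: 1044   i=2: 1900   i=3: 397
  i=4: 1485   i=5: 1036   i=6: 1
Match at i=6, j=0: e = 6·54 + 0 = 324.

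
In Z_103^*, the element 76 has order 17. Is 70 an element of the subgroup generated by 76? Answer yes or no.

no

⟨76⟩ has order 17; its elements mod 103 are {1, 8, 9, 13, 14, 23, 30, 34, 61, 64, 66, 72, 76, 79, 81, 93, 100}.
70 is not in this set.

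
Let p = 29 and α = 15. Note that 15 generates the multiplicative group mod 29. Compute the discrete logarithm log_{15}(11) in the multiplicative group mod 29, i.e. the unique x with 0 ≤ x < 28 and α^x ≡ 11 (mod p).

Successive powers of 15 modulo 29:
  15^0=1  15^1=15  15^2=22  15^3=11
So 15^3 ≡ 11 (mod 29), giving x = 3.

3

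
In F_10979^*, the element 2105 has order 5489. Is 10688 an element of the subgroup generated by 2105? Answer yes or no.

no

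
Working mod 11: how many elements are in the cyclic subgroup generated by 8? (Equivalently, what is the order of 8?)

10

The order of 8 must divide p − 1 = 10 = 2 · 5.
Divisors: 1, 2, 5, 10.
Check each in increasing order: 8^1 ≡ 8;  8^2 ≡ 9;  8^5 ≡ 10;  8^10 ≡ 1.
Smallest exponent giving 1 is 10.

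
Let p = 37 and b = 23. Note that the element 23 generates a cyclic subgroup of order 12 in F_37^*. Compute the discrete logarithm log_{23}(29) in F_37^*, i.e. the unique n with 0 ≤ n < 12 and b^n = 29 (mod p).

Successive powers of 23 modulo 37:
  23^0=1  23^1=23  23^2=11  23^3=31  23^4=10  23^5=8
  23^6=36  23^7=14  23^8=26  23^9=6  23^10=27  23^11=29
So 23^11 ≡ 29 (mod 37), giving n = 11.

11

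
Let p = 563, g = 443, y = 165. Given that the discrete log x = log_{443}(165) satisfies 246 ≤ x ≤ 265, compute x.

259

Compute 443^246 mod 563 = 137, then multiply by 443 repeatedly:
  443^246=137  443^247=450  443^248=48  443^249=433  443^250=399
  443^251=538  443^252=185  443^253=320  443^254=447  443^255=408
  443^256=21  443^257=295  443^258=69  443^259=165
Found 165 at exponent 259.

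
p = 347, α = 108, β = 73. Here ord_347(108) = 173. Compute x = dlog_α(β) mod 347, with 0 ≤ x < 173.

Baby-step giant-step with m = ceil(sqrt(173)) = 14.
Baby table (108^j mod 347 for j=0..13):
  0:1  1:108  2:213  3:102  4:259  5:212  6:341  7:46
  8:110  9:82  10:181  11:116  12:36  13:71
Giant step factor: 108^(-14) ≡ 296 (mod 347).
Scan 73·296^i mod 347 for i = 0, 1, …:
  i=0: 73   i=1: 94   i=2: 64   i=3: 206
  i=4: 251   i=5: 38   i=6: 144   i=7: 290
  i=8: 131   i=9: 259
Match at i=9, j=4: x = 9·14 + 4 = 130.

130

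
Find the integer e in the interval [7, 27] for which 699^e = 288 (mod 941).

23

Compute 699^7 mod 941 = 429, then multiply by 699 repeatedly:
  699^7=429  699^8=633  699^9=197  699^10=317  699^11=448
  699^12=740  699^13=651  699^14=546  699^15=549  699^16=764
  699^17=489  699^18=228  699^19=343  699^20=743  699^21=866
  699^22=271  699^23=288
Found 288 at exponent 23.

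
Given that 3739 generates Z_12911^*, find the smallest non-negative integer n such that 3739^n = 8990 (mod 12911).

Baby-step giant-step with m = ceil(sqrt(12910)) = 114.
Baby table (3739^j mod 12911 for j=0..113):
  0:1  1:3739  2:10419  3:4154  4:12784  5:2854  6:6620  7:1793
  8:3218  9:11961  10:11386  11:4687  12:4466  13:4451  14:10  15:11568
  16:902  17:2807  18:11641  19:2718  20:1645  21:5019  22:6358  23:3411
  24:10572  25:8137  26:5927  27:5777  28:100  29:12392  30:9020  31:2248
  32:211  33:1358  34:3539  35:11457  36:11936  37:8288  38:2432  39:3904
  40:7626  41:6126  42:1000  43:7721  44:12734  45:9569  46:2110  47:669
  48:9568  49:11282  50:3161  51:5414  52:11409  53:307  54:11705  55:9616
  56:10000  57:12655  58:11141  59:5313  60:8189  61:6690  62:5303  63:9532
  64:5788  65:2496  66:10802  67:3070  68:851  69:5783  70:9623  71:10351
  72:8122  73:1486  74:4424  75:2345  76:1386  77:4943  78:6236  79:12049
  80:4732  81:4878  82:8510  83:6186  84:5853  85:222  86:3754  87:1949
  88:5507  89:10539  90:949  91:10697  92:10716  93:4291  94:8587  95:10047
  96:7634  97:10216  98:6886  99:2220  100:11718  101:6579  102:3426  103:2102
  104:9490  105:3682  106:3872  107:4177  108:8404  109:10093  110:11785  111:11783
  112:4305  113:9289
Giant step factor: 3739^(-114) ≡ 7436 (mod 12911).
Scan 8990·7436^i mod 12911 for i = 0, 1, …:
  i=0: 8990   i=1: 9393   i=2: 10749   i=3: 10474
  i=4: 5512   i=5: 7718   i=6: 1653   i=7: 436
  i=8: 1435   i=9: 6174     …   i=107: 2598
  i=108: 3872
Match at i=108, j=106: n = 108·114 + 106 = 12418.

12418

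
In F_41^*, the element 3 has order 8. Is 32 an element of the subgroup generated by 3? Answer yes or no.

yes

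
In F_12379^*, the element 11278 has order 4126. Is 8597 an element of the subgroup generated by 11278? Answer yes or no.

yes

8597 ∈ ⟨11278⟩ iff 8597^4126 ≡ 1 (mod 12379), since |⟨11278⟩| = 4126.
8597^4126 mod 12379 = 1.
Since 1 = 1, 8597 lies in the subgroup.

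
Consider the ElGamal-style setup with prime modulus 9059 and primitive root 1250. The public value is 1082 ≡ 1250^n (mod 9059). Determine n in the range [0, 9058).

Baby-step giant-step with m = ceil(sqrt(9058)) = 96.
Baby table (1250^j mod 9059 for j=0..95):
  0:1  1:1250  2:4352  3:4600  4:6594  5:7869  6:7235  7:2868
  8:6695  9:7293  10:2896  11:5459  12:2323  13:4870  14:8911  15:5239
  16:8152  17:7684  18:2460  19:3999  20:7241  21:1309  22:5630  23:7716
  24:6224  25:7378  26:438  27:3960  28:3786  29:3702  30:7410  31:4202
  32:7339  33:6042  34:6353  35:5566  36:188  37:8525  38:2866  39:4195
  40:7648  41:2755  42:1330  43:4703  44:8518  45:3175  46:908  47:2625
  48:1892  49:601  50:8412  51:6560  52:1605  53:4211  54:471  55:8974
  56:2458  57:1499  58:7596  59:1168  60:1501  61:1037  62:813  63:1642
  64:5166  65:7492  66:7053  67:1843  68:2764  69:3521  70:7635  71:4623
  72:8167  73:8316  74:4327  75:527  76:6502  77:1577  78:5447  79:5441
  80:7000  81:8065  82:7642  83:4314  84:2395  85:4280  86:5190  87:1256
  88:2793  89:3535  90:7017  91:2138  92:95  93:983  94:5785  95:2168
Giant step factor: 1250^(-96) ≡ 6046 (mod 9059).
Scan 1082·6046^i mod 9059 for i = 0, 1, …:
  i=0: 1082   i=1: 1174   i=2: 4807   i=3: 1850
  i=4: 6294   i=5: 5724   i=6: 1924   i=7: 748
  i=8: 1967   i=9: 7074     …   i=66: 6710
  i=67: 2458
Match at i=67, j=56: n = 67·96 + 56 = 6488.

6488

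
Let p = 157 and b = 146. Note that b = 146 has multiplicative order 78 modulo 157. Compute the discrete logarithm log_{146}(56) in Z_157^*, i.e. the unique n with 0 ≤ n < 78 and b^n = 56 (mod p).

Baby-step giant-step with m = ceil(sqrt(78)) = 9.
Baby table (146^j mod 157 for j=0..8):
  0:1  1:146  2:121  3:82  4:40  5:31  6:130  7:140
  8:30
Giant step factor: 146^(-9) ≡ 49 (mod 157).
Scan 56·49^i mod 157 for i = 0, 1, …:
  i=0: 56   i=1: 75   i=2: 64   i=3: 153
  i=4: 118   i=5: 130
Match at i=5, j=6: n = 5·9 + 6 = 51.

51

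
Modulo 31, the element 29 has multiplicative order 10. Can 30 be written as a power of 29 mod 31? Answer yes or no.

yes

⟨29⟩ has order 10; its elements mod 31 are {1, 2, 4, 8, 15, 16, 23, 27, 29, 30}.
30 is in this set.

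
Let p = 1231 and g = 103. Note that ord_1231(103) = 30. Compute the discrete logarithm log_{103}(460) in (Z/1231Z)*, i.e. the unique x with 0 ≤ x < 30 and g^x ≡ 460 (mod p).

Successive powers of 103 modulo 1231:
  103^0=1  103^1=103  103^2=761  103^3=830  103^4=551  103^5=127
  103^6=771  103^7=629  103^8=775  103^9=1041  103^10=126  103^11=668
  103^12=1099  103^13=1176  103^14=490  103^15=1230  103^16=1128  103^17=470
  103^18=401  103^19=680  103^20=1104  103^21=460
So 103^21 ≡ 460 (mod 1231), giving x = 21.

21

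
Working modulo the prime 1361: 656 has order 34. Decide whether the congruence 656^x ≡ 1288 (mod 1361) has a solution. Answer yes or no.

no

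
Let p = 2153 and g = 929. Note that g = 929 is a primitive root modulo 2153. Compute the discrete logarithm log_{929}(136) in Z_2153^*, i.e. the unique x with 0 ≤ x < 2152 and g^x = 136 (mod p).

1299

Baby-step giant-step with m = ceil(sqrt(2152)) = 47.
Baby table (929^j mod 2153 for j=0..46):
  0:1  1:929  2:1841  3:807  4:459  5:117  6:1043  7:97
  8:1840  9:2031  10:771  11:1463  12:584  13:2133  14:797  15:1934
  16:1084  17:1585  18:1966  19:670  20:213  21:1954  22:287  23:1804
  24:882  25:1238  26:400  27:1284  28:74  29:2003  30:595  31:1587
  32:1671  33:46  34:1827  35:719  36:521  37:1737  38:1076  39:612
  40:156  41:673  42:847  43:1018  44:555  45:1028  46:1233
Giant step factor: 929^(-47) ≡ 1553 (mod 2153).
Scan 136·1553^i mod 2153 for i = 0, 1, …:
  i=0: 136   i=1: 214   i=2: 780   i=3: 1354
  i=4: 1434   i=5: 800   i=6: 119   i=7: 1802
  i=8: 1759   i=9: 1723     …   i=26: 1847
  i=27: 595
Match at i=27, j=30: x = 27·47 + 30 = 1299.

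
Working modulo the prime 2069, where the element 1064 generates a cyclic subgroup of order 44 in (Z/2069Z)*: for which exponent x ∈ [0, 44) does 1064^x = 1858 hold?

42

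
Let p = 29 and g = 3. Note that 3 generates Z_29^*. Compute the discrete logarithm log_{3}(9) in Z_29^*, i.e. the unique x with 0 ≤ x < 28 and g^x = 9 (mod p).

2

Successive powers of 3 modulo 29:
  3^0=1  3^1=3  3^2=9
So 3^2 ≡ 9 (mod 29), giving x = 2.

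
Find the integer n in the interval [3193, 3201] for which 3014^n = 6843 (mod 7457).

Compute 3014^3193 mod 7457 = 5597, then multiply by 3014 repeatedly:
  3014^3193=5597  3014^3194=1624  3014^3195=2944  3014^3196=6843
Found 6843 at exponent 3196.

3196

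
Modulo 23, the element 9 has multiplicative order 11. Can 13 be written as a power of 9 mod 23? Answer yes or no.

yes

⟨9⟩ has order 11; its elements mod 23 are {1, 2, 3, 4, 6, 8, 9, 12, 13, 16, 18}.
13 is in this set.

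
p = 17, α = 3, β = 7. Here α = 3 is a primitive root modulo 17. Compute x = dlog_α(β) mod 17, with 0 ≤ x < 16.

11

Successive powers of 3 modulo 17:
  3^0=1  3^1=3  3^2=9  3^3=10  3^4=13  3^5=5
  3^6=15  3^7=11  3^8=16  3^9=14  3^10=8  3^11=7
So 3^11 ≡ 7 (mod 17), giving x = 11.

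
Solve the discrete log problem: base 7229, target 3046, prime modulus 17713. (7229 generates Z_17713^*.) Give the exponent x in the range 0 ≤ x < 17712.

9495

Baby-step giant-step with m = ceil(sqrt(17712)) = 134.
Baby table (7229^j mod 17713 for j=0..133):
  0:1  1:7229  2:5091  3:12938  4:4162  5:10424  6:3994  7:436
  8:16643  9:5551  10:8234  11:7906  12:10336  13:5510  14:12966  15:11731
  16:11268  17:11998  18:10694  19:7394  20:11105  21:2729  22:13372  23:6347
  24:5793  25:4065  26:18  27:6131  28:3073  29:2615  30:4064  31:10502
  32:1040  33:7848  34:16166  35:11353  36:6508  37:604  38:8918  39:10615
  40:3119  41:16315  42:7981  43:3408  44:15362  45:9101  46:5047  47:13696
  48:10427  49:7968  50:15709  51:2318  52:324  53:4080  54:2175  55:11644
  56:2300  57:11906  58:1007  59:17273  60:7580  61:9511  62:10866  63:10872
  64:1107  65:13940  66:3003  67:10262  68:1954  69:8205  70:10821  71:4401
  72:2281  73:16259  74:10556  75:1720  76:17067  77:6298  78:5832  79:2588
  80:3724  81:14749  82:5974  83:1752  84:413  85:9793  86:12449  87:11781
  88:745  89:853  90:2213  91:2938  92:915  93:7586  94:17459  95:5986
  96:17648  97:8366  98:5632  99:9254  100:12878  101:13247  102:6085  103:7086
  104:16411  105:11158  106:13893  107:17500  108:1254  109:13823  110:7434  111:16857
  112:11526  113:17215  114:13410  115:15354  116:4408  117:17458  118:16470  119:12557
  120:13141  121:1470  122:16543  123:8884  124:12811  125:7155  126:1535  127:8177
  128:3252  129:3557  130:11990  131:6001  132:2092  133:13879
Giant step factor: 7229^(-134) ≡ 2457 (mod 17713).
Scan 3046·2457^i mod 17713 for i = 0, 1, …:
  i=0: 3046   i=1: 9136   i=2: 4781   i=3: 3198
  i=4: 10627   i=5: 1577   i=6: 13255   i=7: 11041
  i=8: 9134   i=9: 17580     …   i=69: 15643
  i=70: 15354
Match at i=70, j=115: x = 70·134 + 115 = 9495.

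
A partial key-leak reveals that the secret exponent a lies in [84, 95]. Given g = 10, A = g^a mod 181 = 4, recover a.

86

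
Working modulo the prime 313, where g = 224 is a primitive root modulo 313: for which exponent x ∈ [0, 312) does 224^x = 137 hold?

Baby-step giant-step with m = ceil(sqrt(312)) = 18.
Baby table (224^j mod 313 for j=0..17):
  0:1  1:224  2:96  3:220  4:139  5:149  6:198  7:219
  8:228  9:53  10:291  11:80  12:79  13:168  14:72  15:165
  16:26  17:190
Giant step factor: 224^(-18) ≡ 39 (mod 313).
Scan 137·39^i mod 313 for i = 0, 1, …:
  i=0: 137   i=1: 22   i=2: 232   i=3: 284
  i=4: 121   i=5: 24   i=6: 310   i=7: 196
  i=8: 132   i=9: 140   i=10: 139
Match at i=10, j=4: x = 10·18 + 4 = 184.

184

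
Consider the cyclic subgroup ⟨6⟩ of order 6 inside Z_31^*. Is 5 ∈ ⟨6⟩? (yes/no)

yes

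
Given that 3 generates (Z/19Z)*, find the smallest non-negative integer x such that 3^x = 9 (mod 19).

Successive powers of 3 modulo 19:
  3^0=1  3^1=3  3^2=9
So 3^2 ≡ 9 (mod 19), giving x = 2.

2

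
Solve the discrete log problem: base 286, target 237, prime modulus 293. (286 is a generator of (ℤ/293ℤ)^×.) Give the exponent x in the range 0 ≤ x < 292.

Baby-step giant-step with m = ceil(sqrt(292)) = 18.
Baby table (286^j mod 293 for j=0..17):
  0:1  1:286  2:49  3:243  4:57  5:187  6:156  7:80
  8:26  9:111  10:102  11:165  12:17  13:174  14:247  15:29
  16:90  17:249
Giant step factor: 286^(-18) ≡ 254 (mod 293).
Scan 237·254^i mod 293 for i = 0, 1, …:
  i=0: 237   i=1: 133   i=2: 87   i=3: 123
  i=4: 184   i=5: 149   i=6: 49
Match at i=6, j=2: x = 6·18 + 2 = 110.

110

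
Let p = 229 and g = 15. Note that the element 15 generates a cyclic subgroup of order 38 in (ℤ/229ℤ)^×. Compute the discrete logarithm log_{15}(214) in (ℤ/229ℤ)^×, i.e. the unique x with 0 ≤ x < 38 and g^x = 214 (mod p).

20

Successive powers of 15 modulo 229:
  15^0=1  15^1=15  15^2=225  15^3=169  15^4=16  15^5=11
  15^6=165  15^7=185  15^8=27  15^9=176  15^10=121  15^11=212
  15^12=203  15^13=68  15^14=104  15^15=186  15^16=42  15^17=172
  15^18=61  15^19=228  15^20=214
So 15^20 ≡ 214 (mod 229), giving x = 20.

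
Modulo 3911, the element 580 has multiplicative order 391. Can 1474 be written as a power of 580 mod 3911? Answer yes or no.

1474 ∈ ⟨580⟩ iff 1474^391 ≡ 1 (mod 3911), since |⟨580⟩| = 391.
1474^391 mod 3911 = 2721.
Since 2721 ≠ 1, 1474 does not lie in the subgroup.

no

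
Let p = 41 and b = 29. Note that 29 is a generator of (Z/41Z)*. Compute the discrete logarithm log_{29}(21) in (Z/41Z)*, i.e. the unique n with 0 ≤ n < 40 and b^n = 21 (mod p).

2

Successive powers of 29 modulo 41:
  29^0=1  29^1=29  29^2=21
So 29^2 ≡ 21 (mod 41), giving n = 2.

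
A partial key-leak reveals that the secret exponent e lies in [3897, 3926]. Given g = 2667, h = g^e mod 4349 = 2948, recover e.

3897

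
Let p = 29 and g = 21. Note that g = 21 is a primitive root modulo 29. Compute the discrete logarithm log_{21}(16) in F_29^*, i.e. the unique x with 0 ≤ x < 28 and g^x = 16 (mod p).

Successive powers of 21 modulo 29:
  21^0=1  21^1=21  21^2=6  21^3=10  21^4=7  21^5=2
  21^6=13  21^7=12  21^8=20  21^9=14  21^10=4  21^11=26
  21^12=24  21^13=11  21^14=28  21^15=8  21^16=23  21^17=19
  21^18=22  21^19=27  21^20=16
So 21^20 ≡ 16 (mod 29), giving x = 20.

20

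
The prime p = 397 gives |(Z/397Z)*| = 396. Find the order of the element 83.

The order of 83 must divide p − 1 = 396 = 2^2 · 3^2 · 11.
Divisors: 1, 2, 3, 4, 6, 9, 11, 12, 18, 22, 33, 36, 44, 66, 99, 132, 198, 396.
Check each in increasing order: 83^1 ≡ 83;  83^2 ≡ 140;  83^3 ≡ 107;  83^4 ≡ 147;  83^6 ≡ 333;  83^9 ≡ 298;  83^11 ≡ 35;  83^12 ≡ 126;  83^18 ≡ 273;  83^22 ≡ 34;  83^33 ≡ 396;  83^36 ≡ 290;  83^44 ≡ 362;  83^66 ≡ 1.
Smallest exponent giving 1 is 66.

66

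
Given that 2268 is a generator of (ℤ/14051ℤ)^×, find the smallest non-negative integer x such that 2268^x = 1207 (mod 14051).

Baby-step giant-step with m = ceil(sqrt(14050)) = 119.
Baby table (2268^j mod 14051 for j=0..118):
  0:1  1:2268  2:1158  3:12858  4:6119  5:9555  6:4098  7:6553
  8:10297  9:834  10:8678  11:10304  12:2659  13:2733  14:1953  15:3339
  16:13414  17:2537  18:7057  19:1187  20:8375  21:11599  22:3060  23:12937
  24:2628  25:2680  26:8208  27:12220  28:6388  29:1403  30:6478  31:8809
  32:12341  33:13847  34:1011  35:2635  36:4505  37:2263  38:3869  39:7068
  40:12084  41:7062  42:12527  43:114  44:5634  45:5553  46:4508  47:9067
  48:7343  49:3489  50:2339  51:7625  52:10770  53:5722  54:8423  55:8055
  56:2440  57:11877  58:1269  59:11688  60:8198  61:3591  62:8859  63:13333
  64:1492  65:11616  66:13514  67:4521  68:10449  69:8346  70:2031  71:11631
  72:5381  73:7840  74:6605  75:1774  76:4846  77:2846  78:5319  79:7734
  80:5064  81:5485  82:4845  83:578  84:4161  85:8927  86:12996  87:9981
  88:747  89:8076  90:7915  91:8093  92:4318  93:13728  94:12139  95:5343
  96:5962  97:4754  98:4955  99:11191  100:5082  101:4156  102:11638  103:7206
  104:1895  105:12305  106:2454  107:1476  108:3430  109:9037  110:9558  111:10902
  112:10027  113:6718  114:5140  115:9241  116:8547  117:8267  118:5522
Giant step factor: 2268^(-119) ≡ 5264 (mod 14051).
Scan 1207·5264^i mod 14051 for i = 0, 1, …:
  i=0: 1207   i=1: 2596   i=2: 7772   i=3: 9347
  i=4: 10057   i=5: 9931   i=6: 7064   i=7: 5950
  i=8: 1121   i=9: 13575     …   i=88: 4341
  i=89: 4098
Match at i=89, j=6: x = 89·119 + 6 = 10597.

10597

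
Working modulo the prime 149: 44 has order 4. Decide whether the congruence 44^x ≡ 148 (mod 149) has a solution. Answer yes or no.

yes

⟨44⟩ has order 4; its elements mod 149 are {1, 44, 105, 148}.
148 is in this set.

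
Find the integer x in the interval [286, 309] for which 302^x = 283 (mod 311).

303

Compute 302^286 mod 311 = 179, then multiply by 302 repeatedly:
  302^286=179  302^287=255  302^288=193  302^289=129  302^290=83
  302^291=186  302^292=192  302^293=138  302^294=2  302^295=293
  302^296=162  302^297=97  302^298=60  302^299=82  302^300=195
  302^301=111  302^302=245  302^303=283
Found 283 at exponent 303.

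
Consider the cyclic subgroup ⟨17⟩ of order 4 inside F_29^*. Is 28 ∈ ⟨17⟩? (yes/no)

yes

⟨17⟩ has order 4; its elements mod 29 are {1, 12, 17, 28}.
28 is in this set.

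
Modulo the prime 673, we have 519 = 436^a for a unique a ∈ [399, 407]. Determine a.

399

Compute 436^399 mod 673 = 519, then multiply by 436 repeatedly:
  436^399=519
Found 519 at exponent 399.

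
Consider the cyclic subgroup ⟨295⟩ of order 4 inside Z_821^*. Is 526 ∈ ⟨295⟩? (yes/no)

⟨295⟩ has order 4; its elements mod 821 are {1, 295, 526, 820}.
526 is in this set.

yes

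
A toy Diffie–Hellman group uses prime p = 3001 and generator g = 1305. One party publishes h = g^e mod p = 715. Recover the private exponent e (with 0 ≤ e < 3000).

1139

Baby-step giant-step with m = ceil(sqrt(3000)) = 55.
Baby table (1305^j mod 3001 for j=0..54):
  0:1  1:1305  2:1458  3:56  4:1056  5:621  6:135  7:2117
  8:1765  9:1558  10:1513  11:2808  12:219  13:700  14:1196  15:260
  16:187  17:954  18:2556  19:1469  20:2407  21:2089  22:1237  23:2748
  24:2946  25:249  26:837  27:2922  28:1940  29:1857  30:1578  31:604
  32:1958  33:1339  34:813  35:1612  36:2960  37:513  38:242  39:705
  40:1719  41:1548  42:467  43:232  44:2660  45:2144  46:988  47:1911
  48:24  49:1310  50:1981  51:1344  52:1336  53:2900  54:239
Giant step factor: 1305^(-55) ≡ 2441 (mod 3001).
Scan 715·2441^i mod 3001 for i = 0, 1, …:
  i=0: 715   i=1: 1734   i=2: 1284   i=3: 1200
  i=4: 224   i=5: 602   i=6: 1993   i=7: 292
  i=8: 1535   i=9: 1687     …   i=19: 2705
  i=20: 705
Match at i=20, j=39: e = 20·55 + 39 = 1139.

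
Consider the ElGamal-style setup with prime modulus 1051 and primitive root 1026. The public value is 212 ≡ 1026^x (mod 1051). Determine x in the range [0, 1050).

Baby-step giant-step with m = ceil(sqrt(1050)) = 33.
Baby table (1026^j mod 1051 for j=0..32):
  0:1  1:1026  2:625  3:140  4:704  5:267  6:682  7:817
  8:595  9:890  10:872  11:271  12:582  13:164  14:104  15:553
  16:889  17:897  18:697  19:442  20:511  21:888  22:922  23:72
  24:302  25:858  26:621  27:240  28:306  29:758  30:1019  31:800
  32:1020
Giant step factor: 1026^(-33) ≡ 575 (mod 1051).
Scan 212·575^i mod 1051 for i = 0, 1, …:
  i=0: 212   i=1: 1035   i=2: 259   i=3: 734
  i=4: 599   i=5: 748   i=6: 241   i=7: 894
  i=8: 111   i=9: 765     …   i=29: 171
  i=30: 582
Match at i=30, j=12: x = 30·33 + 12 = 1002.

1002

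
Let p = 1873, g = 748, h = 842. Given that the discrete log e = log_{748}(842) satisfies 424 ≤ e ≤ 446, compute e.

440

Compute 748^424 mod 1873 = 859, then multiply by 748 repeatedly:
  748^424=859  748^425=93  748^426=263  748^427=59  748^428=1053
  748^429=984  748^430=1816  748^431=443  748^432=1716  748^433=563
  748^434=1572  748^435=1485  748^436=91  748^437=640  748^438=1105
  748^439=547  748^440=842
Found 842 at exponent 440.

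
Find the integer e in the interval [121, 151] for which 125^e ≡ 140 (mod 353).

128

Compute 125^121 mod 353 = 106, then multiply by 125 repeatedly:
  125^121=106  125^122=189  125^123=327  125^124=280  125^125=53
  125^126=271  125^127=340  125^128=140
Found 140 at exponent 128.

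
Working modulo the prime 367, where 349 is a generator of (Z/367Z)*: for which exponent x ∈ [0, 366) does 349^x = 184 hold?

Baby-step giant-step with m = ceil(sqrt(366)) = 20.
Baby table (349^j mod 367 for j=0..19):
  0:1  1:349  2:324  3:40  4:14  5:115  6:132  7:193
  8:196  9:142  10:13  11:133  12:175  13:153  14:182  15:27
  16:248  17:307  18:346  19:11
Giant step factor: 349^(-20) ≡ 291 (mod 367).
Scan 184·291^i mod 367 for i = 0, 1, …:
  i=0: 184   i=1: 329   i=2: 319   i=3: 345
  i=4: 204   i=5: 277   i=6: 234   i=7: 199
  i=8: 290   i=9: 347     …   i=14: 297
  i=15: 182
Match at i=15, j=14: x = 15·20 + 14 = 314.

314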